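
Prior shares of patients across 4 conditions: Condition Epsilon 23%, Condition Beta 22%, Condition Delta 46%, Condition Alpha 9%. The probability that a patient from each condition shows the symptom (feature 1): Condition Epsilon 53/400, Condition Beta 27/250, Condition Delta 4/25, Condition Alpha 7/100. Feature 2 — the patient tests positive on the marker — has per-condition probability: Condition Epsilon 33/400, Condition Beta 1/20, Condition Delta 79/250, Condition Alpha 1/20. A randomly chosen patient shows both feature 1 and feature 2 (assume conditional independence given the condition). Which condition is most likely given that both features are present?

Prior × likelihood for each hypothesis:
  Condition Epsilon: 0.23 × 0.1325 × 0.0825 = 0.0025141875
  Condition Beta: 0.22 × 0.108 × 0.05 = 0.001188
  Condition Delta: 0.46 × 0.16 × 0.316 = 0.0232576
  Condition Alpha: 0.09 × 0.07 × 0.05 = 0.000315
Sum = 0.0272747875.
Largest term belongs to Condition Delta, so Condition Delta is most probable.

Condition Delta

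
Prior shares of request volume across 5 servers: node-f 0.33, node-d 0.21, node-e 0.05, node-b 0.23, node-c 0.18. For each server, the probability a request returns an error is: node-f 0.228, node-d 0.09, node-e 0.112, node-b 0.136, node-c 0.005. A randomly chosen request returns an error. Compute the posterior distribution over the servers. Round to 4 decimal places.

Unnormalized posteriors (prior × likelihood):
  node-f: 0.33 × 0.228 = 0.07524
  node-d: 0.21 × 0.09 = 0.0189
  node-e: 0.05 × 0.112 = 0.0056
  node-b: 0.23 × 0.136 = 0.03128
  node-c: 0.18 × 0.005 = 0.0009
Sum = 0.13192.
P(node-f | error) = 0.07524/0.13192 ≈ 0.5703
P(node-d | error) = 0.0189/0.13192 ≈ 0.1433
P(node-e | error) = 0.0056/0.13192 ≈ 0.0424
P(node-b | error) = 0.03128/0.13192 ≈ 0.2371
P(node-c | error) = 0.0009/0.13192 ≈ 0.0068

node-f 0.5703, node-d 0.1433, node-e 0.0424, node-b 0.2371, node-c 0.0068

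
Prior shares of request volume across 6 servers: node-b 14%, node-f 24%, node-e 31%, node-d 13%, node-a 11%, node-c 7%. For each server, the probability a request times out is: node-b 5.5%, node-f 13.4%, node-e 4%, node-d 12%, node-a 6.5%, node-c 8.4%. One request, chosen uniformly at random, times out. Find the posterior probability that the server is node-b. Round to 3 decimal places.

By Bayes' rule, posterior ∝ prior × likelihood:
  node-b: 0.14 × 0.055 = 0.0077
  node-f: 0.24 × 0.134 = 0.03216
  node-e: 0.31 × 0.04 = 0.0124
  node-d: 0.13 × 0.12 = 0.0156
  node-a: 0.11 × 0.065 = 0.00715
  node-c: 0.07 × 0.084 = 0.00588
Sum = 0.08089.
P(node-b | evidence) = 0.0077 / 0.08089 ≈ 0.095.

0.095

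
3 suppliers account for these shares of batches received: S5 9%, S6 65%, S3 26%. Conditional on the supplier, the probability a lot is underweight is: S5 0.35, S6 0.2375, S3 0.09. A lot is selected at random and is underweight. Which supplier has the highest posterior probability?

Unnormalized posteriors (prior × likelihood):
  S5: 0.09 × 0.35 = 0.0315
  S6: 0.65 × 0.2375 = 0.154375
  S3: 0.26 × 0.09 = 0.0234
Sum = 0.209275.
Largest term belongs to S6, so S6 is most probable.

S6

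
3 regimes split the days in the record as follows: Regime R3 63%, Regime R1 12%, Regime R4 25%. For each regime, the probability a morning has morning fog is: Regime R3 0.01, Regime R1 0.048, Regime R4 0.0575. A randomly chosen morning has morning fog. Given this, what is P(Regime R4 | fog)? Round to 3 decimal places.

0.544

By Bayes' rule, posterior ∝ prior × likelihood:
  Regime R3: 0.63 × 0.01 = 0.0063
  Regime R1: 0.12 × 0.048 = 0.00576
  Regime R4: 0.25 × 0.0575 = 0.014375
Sum = 0.026435.
P(Regime R4 | evidence) = 0.014375 / 0.026435 ≈ 0.544.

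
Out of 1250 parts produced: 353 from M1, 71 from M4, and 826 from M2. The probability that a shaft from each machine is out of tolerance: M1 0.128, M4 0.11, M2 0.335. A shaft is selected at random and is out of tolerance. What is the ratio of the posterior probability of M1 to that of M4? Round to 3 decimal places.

Compute prior × likelihood for every hypothesis:
  M1: 0.2824 × 0.128 = 0.0361472
  M4: 0.0568 × 0.11 = 0.006248
  M2: 0.6608 × 0.335 = 0.221368
Sum = 0.2637632.
The ratio is 0.0361472 / 0.006248 (the normalizer cancels) = 5.785.

5.785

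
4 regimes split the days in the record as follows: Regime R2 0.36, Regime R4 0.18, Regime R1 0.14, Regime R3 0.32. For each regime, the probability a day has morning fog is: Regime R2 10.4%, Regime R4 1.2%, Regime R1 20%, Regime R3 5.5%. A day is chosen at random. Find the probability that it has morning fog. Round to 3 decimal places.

0.085

Unnormalized posteriors (prior × likelihood):
  Regime R2: 0.36 × 0.104 = 0.03744
  Regime R4: 0.18 × 0.012 = 0.00216
  Regime R1: 0.14 × 0.2 = 0.028
  Regime R3: 0.32 × 0.055 = 0.0176
P(fog) = 0.03744 + 0.00216 + 0.028 + 0.0176 = 0.0852 → 0.085.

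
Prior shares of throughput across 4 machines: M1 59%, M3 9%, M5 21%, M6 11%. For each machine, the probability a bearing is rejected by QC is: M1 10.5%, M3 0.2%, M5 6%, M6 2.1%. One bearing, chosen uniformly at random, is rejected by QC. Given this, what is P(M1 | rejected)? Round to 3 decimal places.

0.804

By Bayes' rule, posterior ∝ prior × likelihood:
  M1: 0.59 × 0.105 = 0.06195
  M3: 0.09 × 0.002 = 0.00018
  M5: 0.21 × 0.06 = 0.0126
  M6: 0.11 × 0.021 = 0.00231
Sum = 0.07704.
P(M1 | evidence) = 0.06195 / 0.07704 ≈ 0.804.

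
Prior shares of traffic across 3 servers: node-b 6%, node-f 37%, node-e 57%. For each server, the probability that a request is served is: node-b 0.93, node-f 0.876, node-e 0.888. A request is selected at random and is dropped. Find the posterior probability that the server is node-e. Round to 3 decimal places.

0.560

Taking complements, P(dropped | each) = node-b 0.07, node-f 0.124, node-e 0.112.
Compute prior × likelihood for every hypothesis:
  node-b: 0.06 × 0.07 = 0.0042
  node-f: 0.37 × 0.124 = 0.04588
  node-e: 0.57 × 0.112 = 0.06384
Sum = 0.11392.
P(node-e | evidence) = 0.06384 / 0.11392 ≈ 0.560.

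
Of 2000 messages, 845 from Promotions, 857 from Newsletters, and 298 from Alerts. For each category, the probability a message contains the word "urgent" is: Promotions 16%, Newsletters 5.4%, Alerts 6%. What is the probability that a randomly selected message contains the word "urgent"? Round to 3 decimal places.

0.100

By Bayes' rule, posterior ∝ prior × likelihood:
  Promotions: 0.4225 × 0.16 = 0.0676
  Newsletters: 0.4285 × 0.054 = 0.023139
  Alerts: 0.149 × 0.06 = 0.00894
P(urgent-flag) = 0.0676 + 0.023139 + 0.00894 = 0.099679 → 0.100.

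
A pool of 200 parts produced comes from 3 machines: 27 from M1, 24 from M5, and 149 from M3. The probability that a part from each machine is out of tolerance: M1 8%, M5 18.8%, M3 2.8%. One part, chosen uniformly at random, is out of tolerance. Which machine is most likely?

M5

By Bayes' rule, posterior ∝ prior × likelihood:
  M1: 0.135 × 0.08 = 0.0108
  M5: 0.12 × 0.188 = 0.02256
  M3: 0.745 × 0.028 = 0.02086
Sum = 0.05422.
Largest term belongs to M5, so M5 is most probable.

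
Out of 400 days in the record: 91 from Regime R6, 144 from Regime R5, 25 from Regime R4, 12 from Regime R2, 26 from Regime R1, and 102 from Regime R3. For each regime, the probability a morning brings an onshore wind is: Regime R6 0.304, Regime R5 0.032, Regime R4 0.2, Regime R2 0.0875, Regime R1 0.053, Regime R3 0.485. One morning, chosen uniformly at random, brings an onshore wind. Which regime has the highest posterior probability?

Regime R3

By Bayes' rule, posterior ∝ prior × likelihood:
  Regime R6: 0.2275 × 0.304 = 0.06916
  Regime R5: 0.36 × 0.032 = 0.01152
  Regime R4: 0.0625 × 0.2 = 0.0125
  Regime R2: 0.03 × 0.0875 = 0.002625
  Regime R1: 0.065 × 0.053 = 0.003445
  Regime R3: 0.255 × 0.485 = 0.123675
Sum = 0.222925.
Largest term belongs to Regime R3, so Regime R3 is most probable.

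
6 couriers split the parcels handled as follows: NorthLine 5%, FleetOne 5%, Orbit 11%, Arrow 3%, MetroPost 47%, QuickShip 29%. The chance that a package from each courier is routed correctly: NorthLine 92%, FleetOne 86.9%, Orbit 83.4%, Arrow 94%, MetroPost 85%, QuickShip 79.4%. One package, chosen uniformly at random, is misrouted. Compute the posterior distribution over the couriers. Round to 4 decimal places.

Taking complements, P(misrouted | each) = NorthLine 0.08, FleetOne 0.131, Orbit 0.166, Arrow 0.06, MetroPost 0.15, QuickShip 0.206.
By Bayes' rule, posterior ∝ prior × likelihood:
  NorthLine: 0.05 × 0.08 = 0.004
  FleetOne: 0.05 × 0.131 = 0.00655
  Orbit: 0.11 × 0.166 = 0.01826
  Arrow: 0.03 × 0.06 = 0.0018
  MetroPost: 0.47 × 0.15 = 0.0705
  QuickShip: 0.29 × 0.206 = 0.05974
Normalizing constant = 0.16085.
P(NorthLine | misrouted) = 0.004/0.16085 ≈ 0.0249
P(FleetOne | misrouted) = 0.00655/0.16085 ≈ 0.0407
P(Orbit | misrouted) = 0.01826/0.16085 ≈ 0.1135
P(Arrow | misrouted) = 0.0018/0.16085 ≈ 0.0112
P(MetroPost | misrouted) = 0.0705/0.16085 ≈ 0.4383
P(QuickShip | misrouted) = 0.05974/0.16085 ≈ 0.3714
(Check: 0.0249+0.0407+0.1135+0.0112+0.4383+0.3714 = 1.0000.)

NorthLine 0.0249, FleetOne 0.0407, Orbit 0.1135, Arrow 0.0112, MetroPost 0.4383, QuickShip 0.3714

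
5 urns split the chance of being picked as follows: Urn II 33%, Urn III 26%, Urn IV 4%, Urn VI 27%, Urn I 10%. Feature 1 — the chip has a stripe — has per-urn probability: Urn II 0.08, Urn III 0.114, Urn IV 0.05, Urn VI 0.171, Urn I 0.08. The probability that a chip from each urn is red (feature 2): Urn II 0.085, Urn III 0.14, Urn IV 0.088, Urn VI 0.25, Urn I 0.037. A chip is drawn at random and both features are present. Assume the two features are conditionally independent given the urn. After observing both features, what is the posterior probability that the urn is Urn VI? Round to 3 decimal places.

0.627

Prior × likelihood for each hypothesis:
  Urn II: 0.33 × 0.08 × 0.085 = 0.002244
  Urn III: 0.26 × 0.114 × 0.14 = 0.0041496
  Urn IV: 0.04 × 0.05 × 0.088 = 0.000176
  Urn VI: 0.27 × 0.171 × 0.25 = 0.0115425
  Urn I: 0.1 × 0.08 × 0.037 = 0.000296
Total = 0.0184081.
P(Urn VI | evidence) = 0.0115425 / 0.0184081 ≈ 0.627.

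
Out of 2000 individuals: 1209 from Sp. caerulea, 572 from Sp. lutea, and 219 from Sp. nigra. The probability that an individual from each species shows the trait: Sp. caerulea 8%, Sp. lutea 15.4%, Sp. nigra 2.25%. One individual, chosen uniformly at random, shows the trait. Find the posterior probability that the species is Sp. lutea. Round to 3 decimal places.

By Bayes' rule, posterior ∝ prior × likelihood:
  Sp. caerulea: 0.6045 × 0.08 = 0.04836
  Sp. lutea: 0.286 × 0.154 = 0.044044
  Sp. nigra: 0.1095 × 0.0225 = 0.00246375
Sum = 0.09486775.
P(Sp. lutea | evidence) = 0.044044 / 0.09486775 ≈ 0.464.

0.464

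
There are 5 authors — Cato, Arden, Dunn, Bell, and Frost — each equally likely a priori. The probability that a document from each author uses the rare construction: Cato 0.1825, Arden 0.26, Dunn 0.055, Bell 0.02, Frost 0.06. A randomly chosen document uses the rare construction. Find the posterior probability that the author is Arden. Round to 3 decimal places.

With a uniform prior (1/5 each), posterior ∝ likelihood:
  Cato: 0.1825
  Arden: 0.26
  Dunn: 0.055
  Bell: 0.02
  Frost: 0.06
Sum = 0.5775.
P(Arden | evidence) = 0.26 / 0.5775 ≈ 0.450.

0.450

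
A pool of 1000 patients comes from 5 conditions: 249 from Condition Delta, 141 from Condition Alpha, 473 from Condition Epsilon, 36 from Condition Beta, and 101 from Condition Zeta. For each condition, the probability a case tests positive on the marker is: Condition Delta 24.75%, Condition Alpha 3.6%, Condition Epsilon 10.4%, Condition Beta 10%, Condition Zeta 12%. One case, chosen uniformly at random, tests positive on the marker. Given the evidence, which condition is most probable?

Unnormalized posteriors (prior × likelihood):
  Condition Delta: 0.249 × 0.2475 = 0.0616275
  Condition Alpha: 0.141 × 0.036 = 0.005076
  Condition Epsilon: 0.473 × 0.104 = 0.049192
  Condition Beta: 0.036 × 0.1 = 0.0036
  Condition Zeta: 0.101 × 0.12 = 0.01212
Sum = 0.1316155.
Largest term belongs to Condition Delta, so Condition Delta is most probable.

Condition Delta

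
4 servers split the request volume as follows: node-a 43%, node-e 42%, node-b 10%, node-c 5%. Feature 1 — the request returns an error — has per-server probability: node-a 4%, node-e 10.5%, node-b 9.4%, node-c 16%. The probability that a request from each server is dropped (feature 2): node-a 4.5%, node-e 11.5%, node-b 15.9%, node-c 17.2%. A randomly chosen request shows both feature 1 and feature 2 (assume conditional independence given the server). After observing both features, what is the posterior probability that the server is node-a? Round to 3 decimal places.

Compute prior × likelihood for every hypothesis:
  node-a: 0.43 × 0.04 × 0.045 = 0.000774
  node-e: 0.42 × 0.105 × 0.115 = 0.0050715
  node-b: 0.1 × 0.094 × 0.159 = 0.0014946
  node-c: 0.05 × 0.16 × 0.172 = 0.001376
Total = 0.0087161.
P(node-a | evidence) = 0.000774 / 0.0087161 ≈ 0.089.

0.089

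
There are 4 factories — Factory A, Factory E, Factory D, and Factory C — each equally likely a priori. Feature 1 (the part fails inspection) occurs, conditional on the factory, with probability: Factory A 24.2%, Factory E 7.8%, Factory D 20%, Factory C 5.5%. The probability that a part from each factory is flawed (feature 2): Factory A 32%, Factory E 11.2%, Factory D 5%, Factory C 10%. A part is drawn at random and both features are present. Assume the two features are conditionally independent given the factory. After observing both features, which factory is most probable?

With a uniform prior (1/4 each), posterior ∝ likelihood:
  Factory A: 0.242 × 0.32 = 0.07744
  Factory E: 0.078 × 0.112 = 0.008736
  Factory D: 0.2 × 0.05 = 0.01
  Factory C: 0.055 × 0.1 = 0.0055
Total = 0.101676.
Largest term belongs to Factory A, so Factory A is most probable.

Factory A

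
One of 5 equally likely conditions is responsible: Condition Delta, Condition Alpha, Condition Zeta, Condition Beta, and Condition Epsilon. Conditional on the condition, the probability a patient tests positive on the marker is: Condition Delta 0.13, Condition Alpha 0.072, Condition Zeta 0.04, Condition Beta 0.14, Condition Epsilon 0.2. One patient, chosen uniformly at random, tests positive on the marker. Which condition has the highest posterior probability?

Condition Epsilon

With a uniform prior (1/5 each), posterior ∝ likelihood:
  Condition Delta: 0.13
  Condition Alpha: 0.072
  Condition Zeta: 0.04
  Condition Beta: 0.14
  Condition Epsilon: 0.2
Normalizing constant = 0.582.
Largest term belongs to Condition Epsilon, so Condition Epsilon is most probable.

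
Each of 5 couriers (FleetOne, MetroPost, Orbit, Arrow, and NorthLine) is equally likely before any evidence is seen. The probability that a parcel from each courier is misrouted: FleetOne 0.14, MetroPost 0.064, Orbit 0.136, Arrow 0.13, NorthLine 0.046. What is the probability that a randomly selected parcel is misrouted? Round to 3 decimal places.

0.103

With a uniform prior (1/5 each), posterior ∝ likelihood:
  FleetOne: 0.14
  MetroPost: 0.064
  Orbit: 0.136
  Arrow: 0.13
  NorthLine: 0.046
P(misrouted) = (1/5) × (0.14 + 0.064 + 0.136 + 0.13 + 0.046) = 0.516/5 ≈ 0.103.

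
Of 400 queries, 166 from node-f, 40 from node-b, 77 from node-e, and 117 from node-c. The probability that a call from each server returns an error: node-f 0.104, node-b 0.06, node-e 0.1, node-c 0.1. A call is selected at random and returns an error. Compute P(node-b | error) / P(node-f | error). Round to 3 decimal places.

Compute prior × likelihood for every hypothesis:
  node-f: 0.415 × 0.104 = 0.04316
  node-b: 0.1 × 0.06 = 0.006
  node-e: 0.1925 × 0.1 = 0.01925
  node-c: 0.2925 × 0.1 = 0.02925
Total = 0.09766.
The ratio is 0.006 / 0.04316 (the normalizer cancels) = 0.139.

0.139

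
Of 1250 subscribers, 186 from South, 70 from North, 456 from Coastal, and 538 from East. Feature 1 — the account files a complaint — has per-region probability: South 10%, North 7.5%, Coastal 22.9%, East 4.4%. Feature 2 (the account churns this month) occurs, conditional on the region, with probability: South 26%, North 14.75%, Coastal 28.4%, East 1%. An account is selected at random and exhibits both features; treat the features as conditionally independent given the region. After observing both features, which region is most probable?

Compute prior × likelihood for every hypothesis:
  South: 0.1488 × 0.1 × 0.26 = 0.0038688
  North: 0.056 × 0.075 × 0.1475 = 0.0006195
  Coastal: 0.3648 × 0.229 × 0.284 = 0.0237251328
  East: 0.4304 × 0.044 × 0.01 = 0.000189376
Sum = 0.0284028088.
Largest term belongs to Coastal, so Coastal is most probable.

Coastal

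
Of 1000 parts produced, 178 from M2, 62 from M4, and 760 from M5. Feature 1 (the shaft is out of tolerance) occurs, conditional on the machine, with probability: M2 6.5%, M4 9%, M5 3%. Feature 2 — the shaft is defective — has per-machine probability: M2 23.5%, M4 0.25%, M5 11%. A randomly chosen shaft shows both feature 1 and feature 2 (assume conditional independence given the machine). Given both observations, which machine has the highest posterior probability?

M2

Compute prior × likelihood for every hypothesis:
  M2: 0.178 × 0.065 × 0.235 = 0.00271895
  M4: 0.062 × 0.09 × 0.0025 = 0.00001395
  M5: 0.76 × 0.03 × 0.11 = 0.002508
Normalizing constant = 0.0052409.
Largest term belongs to M2, so M2 is most probable.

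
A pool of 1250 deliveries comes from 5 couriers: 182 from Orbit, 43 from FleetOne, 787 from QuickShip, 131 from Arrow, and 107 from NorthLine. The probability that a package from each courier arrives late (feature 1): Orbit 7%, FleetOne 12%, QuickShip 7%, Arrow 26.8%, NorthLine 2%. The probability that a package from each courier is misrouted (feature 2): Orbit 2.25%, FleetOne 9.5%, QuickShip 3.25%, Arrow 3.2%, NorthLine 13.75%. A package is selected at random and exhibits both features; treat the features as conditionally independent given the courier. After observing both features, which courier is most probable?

By Bayes' rule, posterior ∝ prior × likelihood:
  Orbit: 0.1456 × 0.07 × 0.0225 = 0.00022932
  FleetOne: 0.0344 × 0.12 × 0.095 = 0.00039216
  QuickShip: 0.6296 × 0.07 × 0.0325 = 0.00143234
  Arrow: 0.1048 × 0.268 × 0.032 = 0.0008987648
  NorthLine: 0.0856 × 0.02 × 0.1375 = 0.0002354
Total = 0.0031879848.
Largest term belongs to QuickShip, so QuickShip is most probable.

QuickShip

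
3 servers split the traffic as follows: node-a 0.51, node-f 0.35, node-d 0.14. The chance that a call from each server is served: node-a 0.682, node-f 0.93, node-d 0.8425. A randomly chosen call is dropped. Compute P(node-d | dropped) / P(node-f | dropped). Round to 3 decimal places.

Taking complements, P(dropped | each) = node-a 0.318, node-f 0.07, node-d 0.1575.
Unnormalized posteriors (prior × likelihood):
  node-a: 0.51 × 0.318 = 0.16218
  node-f: 0.35 × 0.07 = 0.0245
  node-d: 0.14 × 0.1575 = 0.02205
Normalizing constant = 0.20873.
The ratio is 0.02205 / 0.0245 (the normalizer cancels) = 0.900.

0.900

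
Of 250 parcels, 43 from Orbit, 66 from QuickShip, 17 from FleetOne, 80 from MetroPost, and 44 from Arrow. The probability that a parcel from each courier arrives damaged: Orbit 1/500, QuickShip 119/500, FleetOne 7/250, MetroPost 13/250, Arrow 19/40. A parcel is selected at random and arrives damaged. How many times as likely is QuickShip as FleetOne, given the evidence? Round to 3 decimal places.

33.000

Unnormalized posteriors (prior × likelihood):
  Orbit: 0.172 × 0.002 = 0.000344
  QuickShip: 0.264 × 0.238 = 0.062832
  FleetOne: 0.068 × 0.028 = 0.001904
  MetroPost: 0.32 × 0.052 = 0.01664
  Arrow: 0.176 × 0.475 = 0.0836
Total = 0.16532.
The ratio is 0.062832 / 0.001904 (the normalizer cancels) = 33.000.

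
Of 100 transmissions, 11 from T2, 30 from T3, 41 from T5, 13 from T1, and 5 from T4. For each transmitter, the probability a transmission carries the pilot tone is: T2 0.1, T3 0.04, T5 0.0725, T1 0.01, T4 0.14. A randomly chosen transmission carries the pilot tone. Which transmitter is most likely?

Prior × likelihood for each hypothesis:
  T2: 0.11 × 0.1 = 0.011
  T3: 0.3 × 0.04 = 0.012
  T5: 0.41 × 0.0725 = 0.029725
  T1: 0.13 × 0.01 = 0.0013
  T4: 0.05 × 0.14 = 0.007
Sum = 0.061025.
Largest term belongs to T5, so T5 is most probable.

T5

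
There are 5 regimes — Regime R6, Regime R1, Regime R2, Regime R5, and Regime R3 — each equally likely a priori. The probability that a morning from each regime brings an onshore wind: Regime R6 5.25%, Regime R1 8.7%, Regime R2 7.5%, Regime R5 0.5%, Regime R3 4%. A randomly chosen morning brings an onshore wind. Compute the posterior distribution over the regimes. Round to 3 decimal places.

Regime R6 0.202, Regime R1 0.335, Regime R2 0.289, Regime R5 0.019, Regime R3 0.154

Since the prior is uniform, the posterior is proportional to the likelihood:
  Regime R6: 0.0525
  Regime R1: 0.087
  Regime R2: 0.075
  Regime R5: 0.005
  Regime R3: 0.04
Total = 0.2595.
P(Regime R6 | onshore) = 0.0525/0.2595 ≈ 0.202
P(Regime R1 | onshore) = 0.087/0.2595 ≈ 0.335
P(Regime R2 | onshore) = 0.075/0.2595 ≈ 0.289
P(Regime R5 | onshore) = 0.005/0.2595 ≈ 0.019
P(Regime R3 | onshore) = 0.04/0.2595 ≈ 0.154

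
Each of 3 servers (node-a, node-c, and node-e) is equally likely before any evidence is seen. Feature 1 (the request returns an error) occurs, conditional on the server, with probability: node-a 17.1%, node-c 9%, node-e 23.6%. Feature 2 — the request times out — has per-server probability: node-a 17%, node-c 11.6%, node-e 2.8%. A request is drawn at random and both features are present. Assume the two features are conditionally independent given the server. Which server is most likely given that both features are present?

node-a

With a uniform prior (1/3 each), posterior ∝ likelihood:
  node-a: 0.171 × 0.17 = 0.02907
  node-c: 0.09 × 0.116 = 0.01044
  node-e: 0.236 × 0.028 = 0.006608
Normalizing constant = 0.046118.
Largest term belongs to node-a, so node-a is most probable.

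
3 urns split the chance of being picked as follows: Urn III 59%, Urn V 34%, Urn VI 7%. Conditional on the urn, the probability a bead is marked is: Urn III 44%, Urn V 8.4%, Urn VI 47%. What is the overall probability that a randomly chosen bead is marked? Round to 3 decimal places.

0.321

Prior × likelihood for each hypothesis:
  Urn III: 0.59 × 0.44 = 0.2596
  Urn V: 0.34 × 0.084 = 0.02856
  Urn VI: 0.07 × 0.47 = 0.0329
P(marked) = 0.2596 + 0.02856 + 0.0329 = 0.32106 → 0.321.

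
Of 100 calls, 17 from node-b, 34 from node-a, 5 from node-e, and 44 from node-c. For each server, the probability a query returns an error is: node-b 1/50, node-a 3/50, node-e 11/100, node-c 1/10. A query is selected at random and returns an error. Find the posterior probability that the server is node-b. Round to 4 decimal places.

0.0464

By Bayes' rule, posterior ∝ prior × likelihood:
  node-b: 0.17 × 0.02 = 0.0034
  node-a: 0.34 × 0.06 = 0.0204
  node-e: 0.05 × 0.11 = 0.0055
  node-c: 0.44 × 0.1 = 0.044
Sum = 0.0733.
P(node-b | evidence) = 0.0034 / 0.0733 ≈ 0.0464.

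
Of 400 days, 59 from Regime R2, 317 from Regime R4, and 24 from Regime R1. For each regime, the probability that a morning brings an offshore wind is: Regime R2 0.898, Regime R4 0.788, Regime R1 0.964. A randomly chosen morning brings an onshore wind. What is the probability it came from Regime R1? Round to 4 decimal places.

0.0117

Taking complements, P(onshore | each) = Regime R2 0.102, Regime R4 0.212, Regime R1 0.036.
Compute prior × likelihood for every hypothesis:
  Regime R2: 0.1475 × 0.102 = 0.015045
  Regime R4: 0.7925 × 0.212 = 0.16801
  Regime R1: 0.06 × 0.036 = 0.00216
Total = 0.185215.
P(Regime R1 | evidence) = 0.00216 / 0.185215 ≈ 0.0117.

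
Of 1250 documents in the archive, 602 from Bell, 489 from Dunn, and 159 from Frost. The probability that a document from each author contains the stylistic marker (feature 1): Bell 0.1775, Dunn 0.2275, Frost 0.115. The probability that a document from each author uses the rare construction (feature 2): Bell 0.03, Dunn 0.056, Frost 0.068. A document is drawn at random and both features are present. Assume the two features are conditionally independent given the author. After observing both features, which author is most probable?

Dunn

By Bayes' rule, posterior ∝ prior × likelihood:
  Bell: 0.4816 × 0.1775 × 0.03 = 0.00256452
  Dunn: 0.3912 × 0.2275 × 0.056 = 0.004983888
  Frost: 0.1272 × 0.115 × 0.068 = 0.000994704
Total = 0.008543112.
Largest term belongs to Dunn, so Dunn is most probable.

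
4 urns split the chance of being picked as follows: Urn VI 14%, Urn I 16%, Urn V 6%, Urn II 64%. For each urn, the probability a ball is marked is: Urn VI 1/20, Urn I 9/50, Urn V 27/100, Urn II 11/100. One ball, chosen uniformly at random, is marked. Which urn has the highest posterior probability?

Urn II

Prior × likelihood for each hypothesis:
  Urn VI: 0.14 × 0.05 = 0.007
  Urn I: 0.16 × 0.18 = 0.0288
  Urn V: 0.06 × 0.27 = 0.0162
  Urn II: 0.64 × 0.11 = 0.0704
Sum = 0.1224.
Largest term belongs to Urn II, so Urn II is most probable.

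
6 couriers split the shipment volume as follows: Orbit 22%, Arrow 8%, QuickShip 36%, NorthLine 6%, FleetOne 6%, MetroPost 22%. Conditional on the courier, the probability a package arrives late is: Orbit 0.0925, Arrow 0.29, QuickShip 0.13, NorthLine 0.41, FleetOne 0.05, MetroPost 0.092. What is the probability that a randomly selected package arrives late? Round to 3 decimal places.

Unnormalized posteriors (prior × likelihood):
  Orbit: 0.22 × 0.0925 = 0.02035
  Arrow: 0.08 × 0.29 = 0.0232
  QuickShip: 0.36 × 0.13 = 0.0468
  NorthLine: 0.06 × 0.41 = 0.0246
  FleetOne: 0.06 × 0.05 = 0.003
  MetroPost: 0.22 × 0.092 = 0.02024
P(late) = 0.02035 + 0.0232 + 0.0468 + 0.0246 + 0.003 + 0.02024 = 0.13819 → 0.138.

0.138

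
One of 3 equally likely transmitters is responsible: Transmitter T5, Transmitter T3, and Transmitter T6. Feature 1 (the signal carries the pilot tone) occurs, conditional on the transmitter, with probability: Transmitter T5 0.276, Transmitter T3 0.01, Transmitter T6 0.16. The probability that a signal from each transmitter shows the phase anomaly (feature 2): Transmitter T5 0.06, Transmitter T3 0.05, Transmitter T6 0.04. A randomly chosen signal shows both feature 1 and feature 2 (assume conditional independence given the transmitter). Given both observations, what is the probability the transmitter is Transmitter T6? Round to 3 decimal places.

Since the prior is uniform, the posterior is proportional to the likelihood:
  Transmitter T5: 0.276 × 0.06 = 0.01656
  Transmitter T3: 0.01 × 0.05 = 0.0005
  Transmitter T6: 0.16 × 0.04 = 0.0064
Normalizing constant = 0.02346.
P(Transmitter T6 | evidence) = 0.0064 / 0.02346 ≈ 0.273.

0.273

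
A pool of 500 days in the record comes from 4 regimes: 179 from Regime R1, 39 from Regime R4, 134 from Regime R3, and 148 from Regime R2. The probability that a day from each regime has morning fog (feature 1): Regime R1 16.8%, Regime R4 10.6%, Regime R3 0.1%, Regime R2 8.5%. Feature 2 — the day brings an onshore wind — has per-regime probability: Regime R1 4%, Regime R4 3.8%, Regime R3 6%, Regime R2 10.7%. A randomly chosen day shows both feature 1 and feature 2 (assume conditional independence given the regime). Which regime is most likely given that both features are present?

Regime R2

Unnormalized posteriors (prior × likelihood):
  Regime R1: 0.358 × 0.168 × 0.04 = 0.00240576
  Regime R4: 0.078 × 0.106 × 0.038 = 0.000314184
  Regime R3: 0.268 × 0.001 × 0.06 = 0.00001608
  Regime R2: 0.296 × 0.085 × 0.107 = 0.00269212
Sum = 0.005428144.
Largest term belongs to Regime R2, so Regime R2 is most probable.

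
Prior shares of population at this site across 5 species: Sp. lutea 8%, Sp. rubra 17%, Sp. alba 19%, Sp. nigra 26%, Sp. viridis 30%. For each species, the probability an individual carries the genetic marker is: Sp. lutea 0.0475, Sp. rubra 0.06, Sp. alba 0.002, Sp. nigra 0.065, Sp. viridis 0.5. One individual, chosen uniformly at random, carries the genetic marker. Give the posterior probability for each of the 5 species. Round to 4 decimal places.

Unnormalized posteriors (prior × likelihood):
  Sp. lutea: 0.08 × 0.0475 = 0.0038
  Sp. rubra: 0.17 × 0.06 = 0.0102
  Sp. alba: 0.19 × 0.002 = 0.00038
  Sp. nigra: 0.26 × 0.065 = 0.0169
  Sp. viridis: 0.3 × 0.5 = 0.15
Total = 0.18128.
P(Sp. lutea | marker) = 0.0038/0.18128 ≈ 0.0210
P(Sp. rubra | marker) = 0.0102/0.18128 ≈ 0.0563
P(Sp. alba | marker) = 0.00038/0.18128 ≈ 0.0021
P(Sp. nigra | marker) = 0.0169/0.18128 ≈ 0.0932
P(Sp. viridis | marker) = 0.15/0.18128 ≈ 0.8274
(Check: 0.0210+0.0563+0.0021+0.0932+0.8274 = 1.0000.)

Sp. lutea 0.0210, Sp. rubra 0.0563, Sp. alba 0.0021, Sp. nigra 0.0932, Sp. viridis 0.8274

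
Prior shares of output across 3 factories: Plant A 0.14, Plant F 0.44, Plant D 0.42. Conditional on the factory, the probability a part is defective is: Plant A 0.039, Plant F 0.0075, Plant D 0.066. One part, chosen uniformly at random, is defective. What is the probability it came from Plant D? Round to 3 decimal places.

Unnormalized posteriors (prior × likelihood):
  Plant A: 0.14 × 0.039 = 0.00546
  Plant F: 0.44 × 0.0075 = 0.0033
  Plant D: 0.42 × 0.066 = 0.02772
Sum = 0.03648.
P(Plant D | evidence) = 0.02772 / 0.03648 ≈ 0.760.

0.760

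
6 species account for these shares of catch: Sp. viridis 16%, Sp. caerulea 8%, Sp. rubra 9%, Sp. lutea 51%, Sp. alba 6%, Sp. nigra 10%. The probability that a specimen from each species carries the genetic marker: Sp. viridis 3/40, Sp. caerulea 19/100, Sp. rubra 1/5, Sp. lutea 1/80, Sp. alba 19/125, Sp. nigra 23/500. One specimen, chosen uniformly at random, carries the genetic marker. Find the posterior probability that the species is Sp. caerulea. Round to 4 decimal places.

0.2328

Unnormalized posteriors (prior × likelihood):
  Sp. viridis: 0.16 × 0.075 = 0.012
  Sp. caerulea: 0.08 × 0.19 = 0.0152
  Sp. rubra: 0.09 × 0.2 = 0.018
  Sp. lutea: 0.51 × 0.0125 = 0.006375
  Sp. alba: 0.06 × 0.152 = 0.00912
  Sp. nigra: 0.1 × 0.046 = 0.0046
Normalizing constant = 0.065295.
P(Sp. caerulea | evidence) = 0.0152 / 0.065295 ≈ 0.2328.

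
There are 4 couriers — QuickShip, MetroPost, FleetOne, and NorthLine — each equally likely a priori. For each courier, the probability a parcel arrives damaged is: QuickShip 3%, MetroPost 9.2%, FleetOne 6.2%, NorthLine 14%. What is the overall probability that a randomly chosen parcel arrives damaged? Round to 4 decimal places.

Since the prior is uniform, the posterior is proportional to the likelihood:
  QuickShip: 0.03
  MetroPost: 0.092
  FleetOne: 0.062
  NorthLine: 0.14
P(damaged) = (1/4) × (0.03 + 0.092 + 0.062 + 0.14) = 0.324/4 ≈ 0.0810.

0.0810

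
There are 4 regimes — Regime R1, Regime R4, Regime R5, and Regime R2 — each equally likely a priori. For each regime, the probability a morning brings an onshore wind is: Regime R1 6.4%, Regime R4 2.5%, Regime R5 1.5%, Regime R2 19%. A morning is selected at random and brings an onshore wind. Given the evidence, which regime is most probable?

With a uniform prior (1/4 each), posterior ∝ likelihood:
  Regime R1: 0.064
  Regime R4: 0.025
  Regime R5: 0.015
  Regime R2: 0.19
Total = 0.294.
Largest term belongs to Regime R2, so Regime R2 is most probable.

Regime R2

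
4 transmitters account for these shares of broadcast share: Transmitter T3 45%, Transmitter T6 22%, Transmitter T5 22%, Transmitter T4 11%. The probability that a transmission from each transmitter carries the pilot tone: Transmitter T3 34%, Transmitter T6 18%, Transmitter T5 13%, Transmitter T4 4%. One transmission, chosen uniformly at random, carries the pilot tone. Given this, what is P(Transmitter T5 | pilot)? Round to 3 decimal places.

By Bayes' rule, posterior ∝ prior × likelihood:
  Transmitter T3: 0.45 × 0.34 = 0.153
  Transmitter T6: 0.22 × 0.18 = 0.0396
  Transmitter T5: 0.22 × 0.13 = 0.0286
  Transmitter T4: 0.11 × 0.04 = 0.0044
Sum = 0.2256.
P(Transmitter T5 | evidence) = 0.0286 / 0.2256 ≈ 0.127.

0.127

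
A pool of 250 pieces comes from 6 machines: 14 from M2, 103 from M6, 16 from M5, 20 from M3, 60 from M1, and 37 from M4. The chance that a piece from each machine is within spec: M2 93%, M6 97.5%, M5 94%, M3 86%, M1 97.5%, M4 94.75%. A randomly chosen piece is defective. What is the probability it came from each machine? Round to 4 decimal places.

Taking complements, P(defective | each) = M2 0.07, M6 0.025, M5 0.06, M3 0.14, M1 0.025, M4 0.0525.
Prior × likelihood for each hypothesis:
  M2: 0.056 × 0.07 = 0.00392
  M6: 0.412 × 0.025 = 0.0103
  M5: 0.064 × 0.06 = 0.00384
  M3: 0.08 × 0.14 = 0.0112
  M1: 0.24 × 0.025 = 0.006
  M4: 0.148 × 0.0525 = 0.00777
Normalizing constant = 0.04303.
P(M2 | defective) = 0.00392/0.04303 ≈ 0.0911
P(M6 | defective) = 0.0103/0.04303 ≈ 0.2394
P(M5 | defective) = 0.00384/0.04303 ≈ 0.0892
P(M3 | defective) = 0.0112/0.04303 ≈ 0.2603
P(M1 | defective) = 0.006/0.04303 ≈ 0.1394
P(M4 | defective) = 0.00777/0.04303 ≈ 0.1806

M2 0.0911, M6 0.2394, M5 0.0892, M3 0.2603, M1 0.1394, M4 0.1806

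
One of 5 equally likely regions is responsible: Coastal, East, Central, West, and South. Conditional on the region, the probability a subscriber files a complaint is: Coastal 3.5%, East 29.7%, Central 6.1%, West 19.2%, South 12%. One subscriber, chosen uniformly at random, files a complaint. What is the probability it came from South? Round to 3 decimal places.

0.170

With a uniform prior (1/5 each), posterior ∝ likelihood:
  Coastal: 0.035
  East: 0.297
  Central: 0.061
  West: 0.192
  South: 0.12
Sum = 0.705.
P(South | evidence) = 0.12 / 0.705 ≈ 0.170.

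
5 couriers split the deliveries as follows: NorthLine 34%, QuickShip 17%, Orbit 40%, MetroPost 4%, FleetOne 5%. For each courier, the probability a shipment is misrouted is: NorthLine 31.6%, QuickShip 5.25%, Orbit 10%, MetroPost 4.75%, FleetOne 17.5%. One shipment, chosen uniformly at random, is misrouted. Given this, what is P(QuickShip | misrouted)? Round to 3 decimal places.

Unnormalized posteriors (prior × likelihood):
  NorthLine: 0.34 × 0.316 = 0.10744
  QuickShip: 0.17 × 0.0525 = 0.008925
  Orbit: 0.4 × 0.1 = 0.04
  MetroPost: 0.04 × 0.0475 = 0.0019
  FleetOne: 0.05 × 0.175 = 0.00875
Total = 0.167015.
P(QuickShip | evidence) = 0.008925 / 0.167015 ≈ 0.053.

0.053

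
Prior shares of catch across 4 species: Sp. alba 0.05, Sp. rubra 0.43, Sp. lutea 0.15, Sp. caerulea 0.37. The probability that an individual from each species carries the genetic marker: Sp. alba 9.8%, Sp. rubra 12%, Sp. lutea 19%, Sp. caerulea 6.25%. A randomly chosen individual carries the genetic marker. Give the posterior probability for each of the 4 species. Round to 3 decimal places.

Sp. alba 0.045, Sp. rubra 0.477, Sp. lutea 0.264, Sp. caerulea 0.214

By Bayes' rule, posterior ∝ prior × likelihood:
  Sp. alba: 0.05 × 0.098 = 0.0049
  Sp. rubra: 0.43 × 0.12 = 0.0516
  Sp. lutea: 0.15 × 0.19 = 0.0285
  Sp. caerulea: 0.37 × 0.0625 = 0.023125
Total = 0.108125.
P(Sp. alba | marker) = 0.0049/0.108125 ≈ 0.045
P(Sp. rubra | marker) = 0.0516/0.108125 ≈ 0.477
P(Sp. lutea | marker) = 0.0285/0.108125 ≈ 0.264
P(Sp. caerulea | marker) = 0.023125/0.108125 ≈ 0.214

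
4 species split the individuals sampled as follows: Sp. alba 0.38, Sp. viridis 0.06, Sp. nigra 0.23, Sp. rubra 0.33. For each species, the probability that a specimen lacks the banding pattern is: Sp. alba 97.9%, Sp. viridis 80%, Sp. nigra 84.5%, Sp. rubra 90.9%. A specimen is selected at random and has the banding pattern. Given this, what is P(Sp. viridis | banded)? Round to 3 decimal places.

0.140

Taking complements, P(banded | each) = Sp. alba 0.021, Sp. viridis 0.2, Sp. nigra 0.155, Sp. rubra 0.091.
Compute prior × likelihood for every hypothesis:
  Sp. alba: 0.38 × 0.021 = 0.00798
  Sp. viridis: 0.06 × 0.2 = 0.012
  Sp. nigra: 0.23 × 0.155 = 0.03565
  Sp. rubra: 0.33 × 0.091 = 0.03003
Normalizing constant = 0.08566.
P(Sp. viridis | evidence) = 0.012 / 0.08566 ≈ 0.140.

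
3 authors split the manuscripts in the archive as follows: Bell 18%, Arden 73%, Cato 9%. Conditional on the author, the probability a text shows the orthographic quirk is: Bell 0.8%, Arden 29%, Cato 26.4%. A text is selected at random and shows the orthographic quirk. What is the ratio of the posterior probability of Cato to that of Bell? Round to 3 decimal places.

By Bayes' rule, posterior ∝ prior × likelihood:
  Bell: 0.18 × 0.008 = 0.00144
  Arden: 0.73 × 0.29 = 0.2117
  Cato: 0.09 × 0.264 = 0.02376
Sum = 0.2369.
The ratio is 0.02376 / 0.00144 (the normalizer cancels) = 16.500.

16.500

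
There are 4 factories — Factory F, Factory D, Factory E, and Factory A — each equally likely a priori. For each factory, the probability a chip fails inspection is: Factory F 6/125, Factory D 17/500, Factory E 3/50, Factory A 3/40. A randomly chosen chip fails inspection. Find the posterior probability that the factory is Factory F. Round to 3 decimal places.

0.221

Since the prior is uniform, the posterior is proportional to the likelihood:
  Factory F: 0.048
  Factory D: 0.034
  Factory E: 0.06
  Factory A: 0.075
Normalizing constant = 0.217.
P(Factory F | evidence) = 0.048 / 0.217 ≈ 0.221.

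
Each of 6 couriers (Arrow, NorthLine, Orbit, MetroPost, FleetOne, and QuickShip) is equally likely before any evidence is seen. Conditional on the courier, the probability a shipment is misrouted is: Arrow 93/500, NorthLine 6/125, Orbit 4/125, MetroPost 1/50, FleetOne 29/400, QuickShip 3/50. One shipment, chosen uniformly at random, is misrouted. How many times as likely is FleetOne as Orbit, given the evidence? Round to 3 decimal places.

Since the prior is uniform, the posterior is proportional to the likelihood:
  Arrow: 0.186
  NorthLine: 0.048
  Orbit: 0.032
  MetroPost: 0.02
  FleetOne: 0.0725
  QuickShip: 0.06
Total = 0.4185.
The ratio is 0.0725 / 0.032 (the normalizer cancels) = 2.266.

2.266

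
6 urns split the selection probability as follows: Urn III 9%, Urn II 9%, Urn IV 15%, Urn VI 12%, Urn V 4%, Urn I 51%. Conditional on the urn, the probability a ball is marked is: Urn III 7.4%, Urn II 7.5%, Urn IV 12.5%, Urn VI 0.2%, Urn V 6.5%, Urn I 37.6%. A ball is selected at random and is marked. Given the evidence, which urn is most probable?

Urn I

By Bayes' rule, posterior ∝ prior × likelihood:
  Urn III: 0.09 × 0.074 = 0.00666
  Urn II: 0.09 × 0.075 = 0.00675
  Urn IV: 0.15 × 0.125 = 0.01875
  Urn VI: 0.12 × 0.002 = 0.00024
  Urn V: 0.04 × 0.065 = 0.0026
  Urn I: 0.51 × 0.376 = 0.19176
Normalizing constant = 0.22676.
Largest term belongs to Urn I, so Urn I is most probable.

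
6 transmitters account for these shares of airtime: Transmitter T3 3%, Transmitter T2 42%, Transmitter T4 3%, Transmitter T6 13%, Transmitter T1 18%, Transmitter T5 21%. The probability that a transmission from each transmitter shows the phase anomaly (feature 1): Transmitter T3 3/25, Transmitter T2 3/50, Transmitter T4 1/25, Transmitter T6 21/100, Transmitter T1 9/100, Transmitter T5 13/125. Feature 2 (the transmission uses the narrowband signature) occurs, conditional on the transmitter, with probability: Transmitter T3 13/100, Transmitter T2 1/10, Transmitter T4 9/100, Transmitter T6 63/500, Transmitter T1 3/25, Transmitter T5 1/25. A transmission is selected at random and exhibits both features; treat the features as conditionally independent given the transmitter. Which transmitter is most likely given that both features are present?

Prior × likelihood for each hypothesis:
  Transmitter T3: 0.03 × 0.12 × 0.13 = 0.000468
  Transmitter T2: 0.42 × 0.06 × 0.1 = 0.00252
  Transmitter T4: 0.03 × 0.04 × 0.09 = 0.000108
  Transmitter T6: 0.13 × 0.21 × 0.126 = 0.0034398
  Transmitter T1: 0.18 × 0.09 × 0.12 = 0.001944
  Transmitter T5: 0.21 × 0.104 × 0.04 = 0.0008736
Normalizing constant = 0.0093534.
Largest term belongs to Transmitter T6, so Transmitter T6 is most probable.

Transmitter T6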